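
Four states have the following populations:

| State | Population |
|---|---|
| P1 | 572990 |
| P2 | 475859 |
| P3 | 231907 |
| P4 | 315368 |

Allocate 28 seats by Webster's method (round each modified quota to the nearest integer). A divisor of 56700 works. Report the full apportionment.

With modified divisor 56700: modified quotas P1 10.106, P2 8.393, P3 4.090, P4 5.562.
Rounding to the nearest integer: P1 10, P2 8, P3 4, P4 6 (total 28).

P1=10, P2=8, P3=4, P4=6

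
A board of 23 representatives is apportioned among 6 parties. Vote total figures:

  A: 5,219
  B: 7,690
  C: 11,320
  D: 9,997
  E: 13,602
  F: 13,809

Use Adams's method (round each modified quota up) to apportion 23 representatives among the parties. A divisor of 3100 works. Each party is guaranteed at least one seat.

A=2; B=3; C=4; D=4; E=5; F=5

With modified divisor 3100: modified quotas A 1.684, B 2.481, C 3.652, D 3.225, E 4.388, F 4.455.
Rounding up: A 2, B 3, C 4, D 4, E 5, F 5 (total 23).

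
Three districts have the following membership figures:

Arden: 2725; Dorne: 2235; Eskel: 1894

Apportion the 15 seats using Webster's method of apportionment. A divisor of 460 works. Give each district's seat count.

Arden=6, Dorne=5, Eskel=4

With modified divisor 460: modified quotas Arden 5.924, Dorne 4.859, Eskel 4.117.
Rounding to the nearest integer: Arden 6, Dorne 5, Eskel 4 (total 15).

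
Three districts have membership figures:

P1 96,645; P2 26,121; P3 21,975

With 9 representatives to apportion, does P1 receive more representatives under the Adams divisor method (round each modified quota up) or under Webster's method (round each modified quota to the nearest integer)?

Webster

Adams: P1 5, P2 2, P3 2.
Webster: P1 6, P2 2, P3 1.
P1 gets 5 under Adams and 6 under Webster.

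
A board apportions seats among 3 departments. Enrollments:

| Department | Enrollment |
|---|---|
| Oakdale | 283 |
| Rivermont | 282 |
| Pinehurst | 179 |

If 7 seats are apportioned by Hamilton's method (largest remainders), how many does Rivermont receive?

2

The standard divisor is 744/7 ≈ 106.286.
Standard quotas: Oakdale 2.663, Rivermont 2.653, Pinehurst 1.684.
Lower quotas: Oakdale 2, Rivermont 2, Pinehurst 1 (sum 5, leaving 2 seats).
Remainders in descending order: Pinehurst 0.684, Oakdale 0.663, Rivermont 0.653.
The surplus seats go to Pinehurst, Oakdale.
Rivermont receives 2.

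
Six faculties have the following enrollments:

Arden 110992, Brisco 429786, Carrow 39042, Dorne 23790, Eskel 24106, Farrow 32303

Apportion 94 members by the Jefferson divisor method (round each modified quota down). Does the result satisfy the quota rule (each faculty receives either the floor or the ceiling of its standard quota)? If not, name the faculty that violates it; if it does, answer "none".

Standard quotas: Arden 15.807, Brisco 61.210, Carrow 5.560, Dorne 3.388, Eskel 3.433, Farrow 4.601.
Jefferson allocation: Arden 16, Brisco 63, Carrow 5, Dorne 3, Eskel 3, Farrow 4.
Brisco has quota 61.210 (lower 61, upper 62) but receives 63 — outside the quota interval.

Brisco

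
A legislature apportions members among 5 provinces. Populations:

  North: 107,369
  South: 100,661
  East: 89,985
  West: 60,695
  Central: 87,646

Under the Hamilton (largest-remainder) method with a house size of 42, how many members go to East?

8

The standard divisor is 446356/42 ≈ 10627.524.
Standard quotas: North 10.1029, South 9.4717, East 8.4672, West 5.7111, Central 8.2471.
Lower quotas: North 10, South 9, East 8, West 5, Central 8 (sum 40, leaving 2 seats).
Remainders in descending order: West 0.7111, South 0.4717, East 0.4672, Central 0.2471, North 0.1029.
The surplus seats go to West, South.
East receives 8.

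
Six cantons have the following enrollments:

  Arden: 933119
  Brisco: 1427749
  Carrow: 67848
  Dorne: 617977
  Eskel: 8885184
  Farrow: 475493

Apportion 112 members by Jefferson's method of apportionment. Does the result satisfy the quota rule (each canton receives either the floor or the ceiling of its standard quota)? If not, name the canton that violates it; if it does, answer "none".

Standard quotas: Arden 8.423, Brisco 12.888, Carrow 0.612, Dorne 5.578, Eskel 80.206, Farrow 4.292.
Jefferson allocation: Arden 8, Brisco 13, Carrow 0, Dorne 5, Eskel 82, Farrow 4.
Eskel has quota 80.206 (lower 80, upper 81) but receives 82 — outside the quota interval.

Eskel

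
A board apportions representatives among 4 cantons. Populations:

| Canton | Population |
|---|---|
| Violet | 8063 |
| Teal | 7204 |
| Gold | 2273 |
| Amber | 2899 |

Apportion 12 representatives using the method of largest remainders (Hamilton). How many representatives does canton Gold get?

1

Standard divisor: 20439 ÷ 12 ≈ 1703.25.
Standard quotas: Violet 4.7339, Teal 4.2296, Gold 1.3345, Amber 1.7020.
Lower quotas: Violet 4, Teal 4, Gold 1, Amber 1 (sum 10, leaving 2 seats).
Remainders in descending order: Violet 0.7339, Amber 0.7020, Gold 0.3345, Teal 0.2296.
The surplus seats go to Violet, Amber.
Gold receives 1.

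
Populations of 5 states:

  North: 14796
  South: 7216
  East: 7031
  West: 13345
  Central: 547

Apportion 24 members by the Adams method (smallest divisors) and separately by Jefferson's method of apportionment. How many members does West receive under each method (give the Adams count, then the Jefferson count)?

7 and 8

Adams: North 8, South 4, East 4, West 7, Central 1.
Jefferson: North 8, South 4, East 4, West 8, Central 0.
West gets 7 under Adams and 8 under Jefferson.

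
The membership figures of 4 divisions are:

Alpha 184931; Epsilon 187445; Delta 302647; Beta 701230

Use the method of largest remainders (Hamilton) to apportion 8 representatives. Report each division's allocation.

Total 1376253; standard divisor 1376253/8 ≈ 172031.625.
Standard quotas: Alpha 1.0750, Epsilon 1.0896, Delta 1.7593, Beta 4.0762.
Lower quotas: Alpha 1, Epsilon 1, Delta 1, Beta 4 (sum 7, leaving 1 seat).
Remainders in descending order: Delta 0.7593, Epsilon 0.0896, Beta 0.0762, Alpha 0.0750.
Largest remainder: Delta receives the extra seat.

Alpha=1; Epsilon=1; Delta=2; Beta=4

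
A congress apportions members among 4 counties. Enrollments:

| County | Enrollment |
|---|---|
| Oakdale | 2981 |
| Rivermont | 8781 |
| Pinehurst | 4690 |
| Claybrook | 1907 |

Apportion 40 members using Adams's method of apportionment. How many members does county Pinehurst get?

Standard divisor 18359/40 ≈ 458.975; standard quotas: Oakdale 6.495, Rivermont 19.132, Pinehurst 10.218, Claybrook 4.155.
Rounding up gives 7, 20, 11, 5 = 43 seats, so the divisor must be adjusted.
With modified divisor 480: modified quotas Oakdale 6.210, Rivermont 18.294, Pinehurst 9.771, Claybrook 3.973.
Rounding up: Oakdale 7, Rivermont 19, Pinehurst 10, Claybrook 4 (total 40).
Pinehurst receives 10.

10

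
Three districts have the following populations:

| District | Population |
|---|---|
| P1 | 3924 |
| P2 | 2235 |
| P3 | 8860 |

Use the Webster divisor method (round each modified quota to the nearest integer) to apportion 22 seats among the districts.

P1 6; P2 3; P3 13

Standard divisor 15019/22 ≈ 682.682; standard quotas: P1 5.748, P2 3.274, P3 12.978.
Rounding to the nearest integer gives P1 6, P2 3, P3 13 — total 22, matching the house size, so no adjustment is needed.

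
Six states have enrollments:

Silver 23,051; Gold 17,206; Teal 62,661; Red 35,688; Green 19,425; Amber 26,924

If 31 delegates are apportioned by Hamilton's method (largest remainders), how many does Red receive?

6

Total 184955; standard divisor 184955/31 ≈ 5966.29.
Standard quotas: Silver 3.8635, Gold 2.8839, Teal 10.5025, Red 5.9816, Green 3.2558, Amber 4.5127.
Lower quotas: Silver 3, Gold 2, Teal 10, Red 5, Green 3, Amber 4 (sum 27, leaving 4 seats).
Remainders in descending order: Red 0.9816, Gold 0.8839, Silver 0.8635, Amber 0.5127, Teal 0.5025, Green 0.2558.
The surplus seats go to Red, Gold, Silver, Amber.
Red receives 6.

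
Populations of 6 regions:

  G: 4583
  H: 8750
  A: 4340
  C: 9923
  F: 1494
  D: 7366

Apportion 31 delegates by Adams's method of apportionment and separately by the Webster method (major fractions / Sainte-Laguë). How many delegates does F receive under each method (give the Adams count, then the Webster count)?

2 and 1

Adams: G 4, H 7, A 4, C 8, F 2, D 6.
Webster: G 4, H 7, A 4, C 9, F 1, D 6.
F gets 2 under Adams and 1 under Webster.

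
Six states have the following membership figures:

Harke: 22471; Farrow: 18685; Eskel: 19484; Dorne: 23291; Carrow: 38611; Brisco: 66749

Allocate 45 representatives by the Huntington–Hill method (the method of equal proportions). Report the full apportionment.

With divisor 4215: modified quotas Harke 5.331, Farrow 4.433, Eskel 4.623, Dorne 5.526, Carrow 9.160, Brisco 15.836.
Geometric-mean thresholds: Harke √(5·6)=5.477, Farrow √(4·5)=4.472, Eskel √(4·5)=4.472, Dorne √(5·6)=5.477, Carrow √(9·10)=9.487, Brisco √(15·16)=15.492.
Each quota rounded against its threshold gives Harke 5, Farrow 4, Eskel 5, Dorne 6, Carrow 9, Brisco 16 (total 45).

Harke 5, Farrow 4, Eskel 5, Dorne 6, Carrow 9, Brisco 16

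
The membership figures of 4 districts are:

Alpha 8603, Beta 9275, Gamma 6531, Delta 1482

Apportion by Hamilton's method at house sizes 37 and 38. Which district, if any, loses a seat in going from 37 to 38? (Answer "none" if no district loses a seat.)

At 37 seats: Alpha 12, Beta 13, Gamma 10, Delta 2.
At 38 seats: Alpha 13, Beta 14, Gamma 9, Delta 2.
Gamma drops from 10 to 9.

Gamma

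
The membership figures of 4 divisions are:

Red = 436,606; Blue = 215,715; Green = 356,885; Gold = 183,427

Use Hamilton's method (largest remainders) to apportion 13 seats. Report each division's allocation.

Red: 5, Blue: 2, Green: 4, Gold: 2

Total 1192633; standard divisor 1192633/13 = 91741.
Standard quotas: Red 4.7591, Blue 2.3513, Green 3.8901, Gold 1.9994.
Lower quotas: Red 4, Blue 2, Green 3, Gold 1 (sum 10, leaving 3 seats).
Remainders in descending order: Gold 0.9994, Green 0.8901, Red 0.7591, Blue 0.3513.
The surplus seats go to Gold, Green, Red.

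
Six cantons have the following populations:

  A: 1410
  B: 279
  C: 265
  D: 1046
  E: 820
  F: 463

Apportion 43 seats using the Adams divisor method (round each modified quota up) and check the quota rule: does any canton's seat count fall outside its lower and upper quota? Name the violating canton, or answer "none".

Standard quotas: A 14.156, B 2.801, C 2.661, D 10.502, E 8.233, F 4.648.
Adams allocation: A 14, B 3, C 3, D 10, E 8, F 5.
Every allocation lies between the lower and upper quota.

none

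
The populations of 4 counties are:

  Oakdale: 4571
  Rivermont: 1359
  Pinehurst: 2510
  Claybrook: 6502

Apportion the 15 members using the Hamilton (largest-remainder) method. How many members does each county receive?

Oakdale: 5, Rivermont: 1, Pinehurst: 2, Claybrook: 7

Total 14942; standard divisor 14942/15 ≈ 996.133.
Standard quotas: Oakdale 4.5887, Rivermont 1.3643, Pinehurst 2.5197, Claybrook 6.5272.
Lower quotas: Oakdale 4, Rivermont 1, Pinehurst 2, Claybrook 6 (sum 13, leaving 2 seats).
Remainders in descending order: Oakdale 0.5887, Claybrook 0.5272, Pinehurst 0.5197, Rivermont 0.3643.
Largest remainders: Oakdale, Claybrook receive the extra seats.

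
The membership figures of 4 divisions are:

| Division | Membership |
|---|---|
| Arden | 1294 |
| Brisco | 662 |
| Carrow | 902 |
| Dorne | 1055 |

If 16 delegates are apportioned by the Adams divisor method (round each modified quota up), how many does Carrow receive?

Standard divisor 3913/16 ≈ 244.562; standard quotas: Arden 5.291, Brisco 2.707, Carrow 3.688, Dorne 4.314.
Rounding up gives 6, 3, 4, 5 = 18 seats, so the divisor must be adjusted.
With modified divisor 280: modified quotas Arden 4.621, Brisco 2.364, Carrow 3.221, Dorne 3.768.
Rounding up: Arden 5, Brisco 3, Carrow 4, Dorne 4 (total 16).
Carrow receives 4.

4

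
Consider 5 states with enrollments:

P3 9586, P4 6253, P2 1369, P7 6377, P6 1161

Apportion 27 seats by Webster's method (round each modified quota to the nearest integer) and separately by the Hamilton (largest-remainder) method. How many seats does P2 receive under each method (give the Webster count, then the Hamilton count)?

Webster: P3 11, P4 7, P2 1, P7 7, P6 1.
Hamilton: P3 10, P4 7, P2 2, P7 7, P6 1.
P2 gets 1 under Webster and 2 under Hamilton.

1 and 2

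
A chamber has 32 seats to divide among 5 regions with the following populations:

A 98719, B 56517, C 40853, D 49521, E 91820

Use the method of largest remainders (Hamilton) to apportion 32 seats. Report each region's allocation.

Total 337430; standard divisor 337430/32 ≈ 10544.688.
Standard quotas: A 9.3620, B 5.3598, C 3.8743, D 4.6963, E 8.7077.
Lower quotas: A 9, B 5, C 3, D 4, E 8 (sum 29, leaving 3 seats).
Remainders in descending order: C 0.8743, E 0.7077, D 0.6963, A 0.3620, B 0.3598.
The surplus seats go to C, E, D.

A=9, B=5, C=4, D=5, E=9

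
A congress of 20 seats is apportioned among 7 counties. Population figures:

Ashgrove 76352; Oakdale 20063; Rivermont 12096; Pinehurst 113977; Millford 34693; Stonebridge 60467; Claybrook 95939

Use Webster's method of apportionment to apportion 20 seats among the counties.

Ashgrove 4; Oakdale 1; Rivermont 1; Pinehurst 5; Millford 2; Stonebridge 3; Claybrook 4

Standard divisor 413587/20 ≈ 20679.35; standard quotas: Ashgrove 3.692, Oakdale 0.970, Rivermont 0.585, Pinehurst 5.512, Millford 1.678, Stonebridge 2.924, Claybrook 4.639.
Rounding to the nearest integer gives 4, 1, 1, 6, 2, 3, 5 = 22 seats, so the divisor must be adjusted.
With modified divisor 21600: modified quotas Ashgrove 3.535, Oakdale 0.929, Rivermont 0.560, Pinehurst 5.277, Millford 1.606, Stonebridge 2.799, Claybrook 4.442.
Rounding to the nearest integer: Ashgrove 4, Oakdale 1, Rivermont 1, Pinehurst 5, Millford 2, Stonebridge 3, Claybrook 4 (total 20).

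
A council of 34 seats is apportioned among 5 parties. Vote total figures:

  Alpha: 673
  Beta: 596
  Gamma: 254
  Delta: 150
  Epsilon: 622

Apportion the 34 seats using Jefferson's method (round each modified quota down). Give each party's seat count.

Standard divisor 2295/34 ≈ 67.5; standard quotas: Alpha 9.970, Beta 8.830, Gamma 3.763, Delta 2.222, Epsilon 9.215.
Rounding down gives 9, 8, 3, 2, 9 = 31 seats, so the divisor must be adjusted.
With modified divisor 63: modified quotas Alpha 10.683, Beta 9.460, Gamma 4.032, Delta 2.381, Epsilon 9.873.
Rounding down: Alpha 10, Beta 9, Gamma 4, Delta 2, Epsilon 9 (total 34).

Alpha=10; Beta=9; Gamma=4; Delta=2; Epsilon=9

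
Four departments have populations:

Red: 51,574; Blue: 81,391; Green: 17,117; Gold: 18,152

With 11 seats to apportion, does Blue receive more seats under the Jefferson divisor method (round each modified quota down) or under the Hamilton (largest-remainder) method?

Jefferson

Jefferson: Red 3, Blue 6, Green 1, Gold 1.
Hamilton: Red 4, Blue 5, Green 1, Gold 1.
Blue gets 6 under Jefferson and 5 under Hamilton.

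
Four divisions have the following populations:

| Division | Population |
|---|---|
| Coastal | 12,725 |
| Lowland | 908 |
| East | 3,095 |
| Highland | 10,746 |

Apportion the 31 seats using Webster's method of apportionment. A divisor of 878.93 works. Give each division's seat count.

With modified divisor 878.93: modified quotas Coastal 14.478, Lowland 1.033, East 3.521, Highland 12.226.
Rounding to the nearest integer: Coastal 14, Lowland 1, East 4, Highland 12 (total 31).

Coastal=14, Lowland=1, East=4, Highland=12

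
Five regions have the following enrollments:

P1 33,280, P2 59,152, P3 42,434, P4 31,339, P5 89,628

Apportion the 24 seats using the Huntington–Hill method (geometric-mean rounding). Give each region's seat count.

With divisor 10681: modified quotas P1 3.116, P2 5.538, P3 3.973, P4 2.934, P5 8.391.
Geometric-mean thresholds: P1 √(3·4)=3.464, P2 √(5·6)=5.477, P3 √(3·4)=3.464, P4 √(2·3)=2.449, P5 √(8·9)=8.485.
Each quota rounded against its threshold gives P1 3, P2 6, P3 4, P4 3, P5 8 (total 24).

P1=3, P2=6, P3=4, P4=3, P5=8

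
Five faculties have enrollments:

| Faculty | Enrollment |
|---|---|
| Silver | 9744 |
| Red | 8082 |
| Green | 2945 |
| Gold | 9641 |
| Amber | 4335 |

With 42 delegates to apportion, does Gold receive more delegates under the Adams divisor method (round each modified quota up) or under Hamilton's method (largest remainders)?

Adams: Silver 12, Red 10, Green 4, Gold 11, Amber 5.
Hamilton: Silver 12, Red 10, Green 3, Gold 12, Amber 5.
Gold gets 11 under Adams and 12 under Hamilton.

Hamilton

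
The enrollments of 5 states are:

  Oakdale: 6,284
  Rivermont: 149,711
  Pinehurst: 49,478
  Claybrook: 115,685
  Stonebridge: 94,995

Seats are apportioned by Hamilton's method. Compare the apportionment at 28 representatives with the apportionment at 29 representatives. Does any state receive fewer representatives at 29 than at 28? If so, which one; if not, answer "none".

At 28 seats: Oakdale 1, Rivermont 10, Pinehurst 3, Claybrook 8, Stonebridge 6.
At 29 seats: Oakdale 0, Rivermont 10, Pinehurst 4, Claybrook 8, Stonebridge 7.
Oakdale drops from 1 to 0.

Oakdale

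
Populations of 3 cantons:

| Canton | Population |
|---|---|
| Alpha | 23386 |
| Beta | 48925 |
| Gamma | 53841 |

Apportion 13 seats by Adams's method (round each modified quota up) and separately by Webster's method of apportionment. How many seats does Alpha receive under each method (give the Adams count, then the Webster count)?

Adams: Alpha 3, Beta 5, Gamma 5.
Webster: Alpha 2, Beta 5, Gamma 6.
Alpha gets 3 under Adams and 2 under Webster.

3 and 2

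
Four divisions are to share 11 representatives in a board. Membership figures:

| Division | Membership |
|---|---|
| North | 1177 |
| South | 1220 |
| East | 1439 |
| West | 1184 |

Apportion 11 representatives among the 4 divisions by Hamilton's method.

North=2; South=3; East=3; West=3

The standard divisor is 5020/11 ≈ 456.364.
Standard quotas: North 2.579, South 2.673, East 3.153, West 2.594.
Lower quotas: North 2, South 2, East 3, West 2 (sum 9, leaving 2 seats).
Remainders in descending order: South 0.673, West 0.594, North 0.579, East 0.153.
The surplus seats go to South, West.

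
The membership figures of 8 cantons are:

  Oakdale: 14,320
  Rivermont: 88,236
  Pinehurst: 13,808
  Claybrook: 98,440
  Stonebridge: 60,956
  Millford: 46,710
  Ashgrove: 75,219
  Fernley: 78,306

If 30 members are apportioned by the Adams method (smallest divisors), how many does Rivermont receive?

Standard divisor 475995/30 ≈ 15866.5; standard quotas: Oakdale 0.903, Rivermont 5.561, Pinehurst 0.870, Claybrook 6.204, Stonebridge 3.842, Millford 2.944, Ashgrove 4.741, Fernley 4.935.
Rounding up gives 1, 6, 1, 7, 4, 3, 5, 5 = 32 seats, so the divisor must be adjusted.
With modified divisor 18200: modified quotas Oakdale 0.787, Rivermont 4.848, Pinehurst 0.759, Claybrook 5.409, Stonebridge 3.349, Millford 2.566, Ashgrove 4.133, Fernley 4.303.
Rounding up: Oakdale 1, Rivermont 5, Pinehurst 1, Claybrook 6, Stonebridge 4, Millford 3, Ashgrove 5, Fernley 5 (total 30).
Rivermont receives 5.

5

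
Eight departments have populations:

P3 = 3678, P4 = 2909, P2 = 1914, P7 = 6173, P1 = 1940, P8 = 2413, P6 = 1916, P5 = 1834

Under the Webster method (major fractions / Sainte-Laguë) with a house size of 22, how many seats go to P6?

Standard divisor 22777/22 ≈ 1035.318; standard quotas: P3 3.553, P4 2.810, P2 1.849, P7 5.962, P1 1.874, P8 2.331, P6 1.851, P5 1.771.
Rounding to the nearest integer gives 4, 3, 2, 6, 2, 2, 2, 2 = 23 seats, so the divisor must be adjusted.
With modified divisor 1100: modified quotas P3 3.344, P4 2.645, P2 1.740, P7 5.612, P1 1.764, P8 2.194, P6 1.742, P5 1.667.
Rounding to the nearest integer: P3 3, P4 3, P2 2, P7 6, P1 2, P8 2, P6 2, P5 2 (total 22).
P6 receives 2.

2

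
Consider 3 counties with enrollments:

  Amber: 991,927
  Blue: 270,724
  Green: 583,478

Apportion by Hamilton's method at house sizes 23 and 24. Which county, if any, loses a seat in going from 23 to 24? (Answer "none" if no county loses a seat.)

At 23 seats: Amber 12, Blue 4, Green 7.
At 24 seats: Amber 13, Blue 3, Green 8.
Blue drops from 4 to 3.

Blue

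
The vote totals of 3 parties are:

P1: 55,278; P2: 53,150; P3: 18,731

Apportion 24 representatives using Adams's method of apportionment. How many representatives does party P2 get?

Standard divisor 127159/24 ≈ 5298.292; standard quotas: P1 10.433, P2 10.032, P3 3.535.
Rounding up gives 11, 11, 4 = 26 seats, so the divisor must be adjusted.
With modified divisor 5700: modified quotas P1 9.698, P2 9.325, P3 3.286.
Rounding up: P1 10, P2 10, P3 4 (total 24).
P2 receives 10.

10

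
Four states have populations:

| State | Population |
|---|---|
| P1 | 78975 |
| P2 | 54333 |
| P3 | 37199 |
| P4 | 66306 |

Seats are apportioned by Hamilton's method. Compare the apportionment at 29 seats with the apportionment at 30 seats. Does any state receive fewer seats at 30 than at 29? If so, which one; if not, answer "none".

none

At 29 seats: P1 10, P2 7, P3 4, P4 8.
At 30 seats: P1 10, P2 7, P3 5, P4 8.
No state's allocation decreased.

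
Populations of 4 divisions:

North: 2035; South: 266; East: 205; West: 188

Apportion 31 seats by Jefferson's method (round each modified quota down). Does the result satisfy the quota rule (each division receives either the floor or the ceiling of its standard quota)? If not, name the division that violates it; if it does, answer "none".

none

Standard quotas: North 23.417, South 3.061, East 2.359, West 2.163.
Jefferson allocation: North 24, South 3, East 2, West 2.
Every allocation lies between the lower and upper quota.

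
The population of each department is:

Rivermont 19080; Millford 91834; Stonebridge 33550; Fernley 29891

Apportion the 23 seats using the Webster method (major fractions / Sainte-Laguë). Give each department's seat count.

Standard divisor 174355/23 ≈ 7580.652; standard quotas: Rivermont 2.517, Millford 12.114, Stonebridge 4.426, Fernley 3.943.
Rounding to the nearest integer gives Rivermont 3, Millford 12, Stonebridge 4, Fernley 4 — total 23, matching the house size, so no adjustment is needed.

Rivermont 3, Millford 12, Stonebridge 4, Fernley 4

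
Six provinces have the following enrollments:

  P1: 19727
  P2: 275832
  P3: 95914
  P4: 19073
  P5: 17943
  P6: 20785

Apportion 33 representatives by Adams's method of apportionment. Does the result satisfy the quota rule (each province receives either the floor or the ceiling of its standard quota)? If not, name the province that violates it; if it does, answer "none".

P2

Standard quotas: P1 1.449, P2 20.260, P3 7.045, P4 1.401, P5 1.318, P6 1.527.
Adams allocation: P1 2, P2 18, P3 7, P4 2, P5 2, P6 2.
P2 has quota 20.260 (lower 20, upper 21) but receives 18 — outside the quota interval.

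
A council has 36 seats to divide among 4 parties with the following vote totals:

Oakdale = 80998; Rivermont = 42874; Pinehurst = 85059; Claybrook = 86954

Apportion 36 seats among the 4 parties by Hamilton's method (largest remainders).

The standard divisor is 295885/36 ≈ 8219.028.
Standard quotas: Oakdale 9.8549, Rivermont 5.2164, Pinehurst 10.3490, Claybrook 10.5796.
Lower quotas: Oakdale 9, Rivermont 5, Pinehurst 10, Claybrook 10 (sum 34, leaving 2 seats).
Remainders in descending order: Oakdale 0.8549, Claybrook 0.5796, Pinehurst 0.3490, Rivermont 0.2164.
The surplus seats go to Oakdale, Claybrook.

Oakdale=10; Rivermont=5; Pinehurst=10; Claybrook=11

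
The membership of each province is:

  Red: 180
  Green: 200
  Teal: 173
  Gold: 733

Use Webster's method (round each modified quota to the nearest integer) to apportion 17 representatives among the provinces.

Red=2; Green=3; Teal=2; Gold=10

Standard divisor 1286/17 ≈ 75.647; standard quotas: Red 2.379, Green 2.644, Teal 2.287, Gold 9.690.
Rounding to the nearest integer gives Red 2, Green 3, Teal 2, Gold 10 — total 17, matching the house size, so no adjustment is needed.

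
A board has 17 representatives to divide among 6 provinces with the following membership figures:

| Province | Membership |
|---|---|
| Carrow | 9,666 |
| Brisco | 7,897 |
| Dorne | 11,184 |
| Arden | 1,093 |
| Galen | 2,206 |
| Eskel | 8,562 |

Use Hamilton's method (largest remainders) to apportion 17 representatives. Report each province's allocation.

Carrow 4; Brisco 3; Dorne 5; Arden 0; Galen 1; Eskel 4

Standard divisor: 40608 ÷ 17 ≈ 2388.706.
Standard quotas: Carrow 4.0465, Brisco 3.3060, Dorne 4.6820, Arden 0.4576, Galen 0.9235, Eskel 3.5844.
Lower quotas: Carrow 4, Brisco 3, Dorne 4, Arden 0, Galen 0, Eskel 3 (sum 14, leaving 3 seats).
Remainders in descending order: Galen 0.9235, Dorne 0.6820, Eskel 0.5844, Arden 0.4576, Brisco 0.3060, Carrow 0.0465.
Largest remainders: Galen, Dorne, Eskel receive the extra seats.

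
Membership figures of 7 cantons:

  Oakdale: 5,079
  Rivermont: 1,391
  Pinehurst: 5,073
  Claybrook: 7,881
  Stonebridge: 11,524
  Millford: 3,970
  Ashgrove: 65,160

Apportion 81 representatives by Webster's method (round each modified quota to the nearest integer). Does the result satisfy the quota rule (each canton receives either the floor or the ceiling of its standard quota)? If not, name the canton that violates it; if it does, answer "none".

Ashgrove

Standard quotas: Oakdale 4.111, Rivermont 1.126, Pinehurst 4.106, Claybrook 6.379, Stonebridge 9.327, Millford 3.213, Ashgrove 52.738.
Webster allocation: Oakdale 4, Rivermont 1, Pinehurst 4, Claybrook 6, Stonebridge 9, Millford 3, Ashgrove 54.
Ashgrove has quota 52.738 (lower 52, upper 53) but receives 54 — outside the quota interval.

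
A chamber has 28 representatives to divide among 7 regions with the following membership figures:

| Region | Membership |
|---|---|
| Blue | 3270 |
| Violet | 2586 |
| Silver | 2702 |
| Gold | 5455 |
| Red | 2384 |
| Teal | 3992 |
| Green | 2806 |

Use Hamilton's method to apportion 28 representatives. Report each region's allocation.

Total 23195; standard divisor 23195/28 ≈ 828.393.
Standard quotas: Blue 3.9474, Violet 3.1217, Silver 3.2617, Gold 6.5850, Red 2.8779, Teal 4.8190, Green 3.3873.
Lower quotas: Blue 3, Violet 3, Silver 3, Gold 6, Red 2, Teal 4, Green 3 (sum 24, leaving 4 seats).
Remainders in descending order: Blue 0.9474, Red 0.8779, Teal 0.8190, Gold 0.5850, Green 0.3873, Silver 0.2617, Violet 0.1217.
The surplus seats go to Blue, Red, Teal, Gold.

Blue 4, Violet 3, Silver 3, Gold 7, Red 3, Teal 5, Green 3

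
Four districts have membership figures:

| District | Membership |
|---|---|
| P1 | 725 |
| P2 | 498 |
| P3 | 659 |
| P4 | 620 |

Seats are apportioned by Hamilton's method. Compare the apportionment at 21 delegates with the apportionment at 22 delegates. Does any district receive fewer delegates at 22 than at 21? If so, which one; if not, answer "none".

none

At 21 seats: P1 6, P2 4, P3 6, P4 5.
At 22 seats: P1 6, P2 4, P3 6, P4 6.
No district's allocation decreased.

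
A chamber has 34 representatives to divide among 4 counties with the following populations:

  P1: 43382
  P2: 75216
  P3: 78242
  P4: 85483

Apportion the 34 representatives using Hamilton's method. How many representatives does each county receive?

Total 282323; standard divisor 282323/34 ≈ 8303.618.
Standard quotas: P1 5.2245, P2 9.0582, P3 9.4226, P4 10.2947.
Lower quotas: P1 5, P2 9, P3 9, P4 10 (sum 33, leaving 1 seat).
Remainders in descending order: P3 0.4226, P4 0.2947, P1 0.2245, P2 0.0582.
Largest remainder: P3 receives the extra seat.

P1 5, P2 9, P3 10, P4 10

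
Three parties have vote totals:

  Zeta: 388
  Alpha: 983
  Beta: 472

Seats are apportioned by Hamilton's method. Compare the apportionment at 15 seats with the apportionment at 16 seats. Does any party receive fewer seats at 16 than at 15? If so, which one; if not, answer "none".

none

At 15 seats: Zeta 3, Alpha 8, Beta 4.
At 16 seats: Zeta 3, Alpha 9, Beta 4.
No party's allocation decreased.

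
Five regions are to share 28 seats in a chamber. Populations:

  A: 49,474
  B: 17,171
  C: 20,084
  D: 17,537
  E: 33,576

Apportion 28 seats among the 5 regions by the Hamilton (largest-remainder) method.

The standard divisor is 137842/28 ≈ 4922.929.
Standard quotas: A 10.0497, B 3.4880, C 4.0797, D 3.5623, E 6.8203.
Lower quotas: A 10, B 3, C 4, D 3, E 6 (sum 26, leaving 2 seats).
Remainders in descending order: E 0.8203, D 0.5623, B 0.4880, C 0.0797, A 0.0497.
Largest remainders: E, D receive the extra seats.

A 10, B 3, C 4, D 4, E 7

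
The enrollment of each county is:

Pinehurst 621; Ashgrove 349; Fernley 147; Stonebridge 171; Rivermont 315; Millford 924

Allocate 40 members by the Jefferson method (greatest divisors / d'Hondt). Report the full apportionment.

Pinehurst 10, Ashgrove 6, Fernley 2, Stonebridge 2, Rivermont 5, Millford 15

Standard divisor 2527/40 ≈ 63.175; standard quotas: Pinehurst 9.830, Ashgrove 5.524, Fernley 2.327, Stonebridge 2.707, Rivermont 4.986, Millford 14.626.
Rounding down gives 9, 5, 2, 2, 4, 14 = 36 seats, so the divisor must be adjusted.
With modified divisor 57.96: modified quotas Pinehurst 10.714, Ashgrove 6.021, Fernley 2.536, Stonebridge 2.950, Rivermont 5.435, Millford 15.942.
Rounding down: Pinehurst 10, Ashgrove 6, Fernley 2, Stonebridge 2, Rivermont 5, Millford 15 (total 40).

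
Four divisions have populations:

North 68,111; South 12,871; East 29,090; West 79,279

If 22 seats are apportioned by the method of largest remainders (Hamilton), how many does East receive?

3

Total 189351; standard divisor 189351/22 ≈ 8606.864.
Standard quotas: North 7.9136, South 1.4954, East 3.3799, West 9.2111.
Lower quotas: North 7, South 1, East 3, West 9 (sum 20, leaving 2 seats).
Remainders in descending order: North 0.9136, South 0.4954, East 0.3799, West 0.2111.
The surplus seats go to North, South.
East receives 3.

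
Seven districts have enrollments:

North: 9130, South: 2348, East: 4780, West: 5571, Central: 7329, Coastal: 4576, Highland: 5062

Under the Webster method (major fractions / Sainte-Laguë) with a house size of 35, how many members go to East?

Standard divisor 38796/35 ≈ 1108.457; standard quotas: North 8.237, South 2.118, East 4.312, West 5.026, Central 6.612, Coastal 4.128, Highland 4.567.
Rounding to the nearest integer gives North 8, South 2, East 4, West 5, Central 7, Coastal 4, Highland 5 — total 35, matching the house size, so no adjustment is needed.
East receives 4.

4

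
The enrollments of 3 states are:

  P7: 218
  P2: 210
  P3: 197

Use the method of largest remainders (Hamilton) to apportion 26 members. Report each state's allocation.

P7: 9, P2: 9, P3: 8

Standard divisor: 625 ÷ 26 ≈ 24.038.
Standard quotas: P7 9.069, P2 8.736, P3 8.195.
Lower quotas: P7 9, P2 8, P3 8 (sum 25, leaving 1 seat).
Remainders in descending order: P2 0.736, P3 0.195, P7 0.069.
The surplus seat goes to P2.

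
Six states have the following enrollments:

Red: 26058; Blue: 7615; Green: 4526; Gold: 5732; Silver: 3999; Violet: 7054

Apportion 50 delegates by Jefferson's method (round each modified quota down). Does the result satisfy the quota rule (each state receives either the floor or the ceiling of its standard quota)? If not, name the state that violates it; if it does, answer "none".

Red

Standard quotas: Red 23.696, Blue 6.925, Green 4.116, Gold 5.212, Silver 3.637, Violet 6.415.
Jefferson allocation: Red 25, Blue 7, Green 4, Gold 5, Silver 3, Violet 6.
Red has quota 23.696 (lower 23, upper 24) but receives 25 — outside the quota interval.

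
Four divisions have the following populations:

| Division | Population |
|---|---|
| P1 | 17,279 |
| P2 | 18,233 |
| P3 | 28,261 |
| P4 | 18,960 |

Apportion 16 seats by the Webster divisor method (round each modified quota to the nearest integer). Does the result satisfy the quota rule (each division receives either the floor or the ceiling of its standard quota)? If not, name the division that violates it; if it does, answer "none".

none

Standard quotas: P1 3.342, P2 3.526, P3 5.465, P4 3.667.
Webster allocation: P1 3, P2 4, P3 5, P4 4.
Every allocation lies between the lower and upper quota.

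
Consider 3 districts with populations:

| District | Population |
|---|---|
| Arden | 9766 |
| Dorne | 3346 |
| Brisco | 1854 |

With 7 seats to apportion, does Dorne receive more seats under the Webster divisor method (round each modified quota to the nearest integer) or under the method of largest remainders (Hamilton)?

Webster

Webster: Arden 4, Dorne 2, Brisco 1.
Hamilton: Arden 5, Dorne 1, Brisco 1.
Dorne gets 2 under Webster and 1 under Hamilton.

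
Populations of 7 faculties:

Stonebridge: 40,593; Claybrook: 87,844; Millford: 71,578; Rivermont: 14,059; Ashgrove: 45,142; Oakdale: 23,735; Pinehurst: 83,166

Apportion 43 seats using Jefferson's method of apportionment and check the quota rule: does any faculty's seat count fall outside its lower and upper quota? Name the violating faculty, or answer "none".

none

Standard quotas: Stonebridge 4.768, Claybrook 10.317, Millford 8.407, Rivermont 1.651, Ashgrove 5.302, Oakdale 2.788, Pinehurst 9.768.
Jefferson allocation: Stonebridge 5, Claybrook 11, Millford 9, Rivermont 1, Ashgrove 5, Oakdale 2, Pinehurst 10.
Every allocation lies between the lower and upper quota.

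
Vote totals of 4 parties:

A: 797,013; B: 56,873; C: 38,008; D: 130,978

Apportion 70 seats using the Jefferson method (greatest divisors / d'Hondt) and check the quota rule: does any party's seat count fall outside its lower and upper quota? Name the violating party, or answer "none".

Standard quotas: A 54.543, B 3.892, C 2.601, D 8.963.
Jefferson allocation: A 56, B 3, C 2, D 9.
A has quota 54.543 (lower 54, upper 55) but receives 56 — outside the quota interval.

A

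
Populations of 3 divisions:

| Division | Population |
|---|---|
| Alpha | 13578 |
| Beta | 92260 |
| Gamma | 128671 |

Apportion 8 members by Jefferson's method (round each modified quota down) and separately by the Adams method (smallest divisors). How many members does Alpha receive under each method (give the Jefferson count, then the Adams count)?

0 and 1

Jefferson: Alpha 0, Beta 3, Gamma 5.
Adams: Alpha 1, Beta 3, Gamma 4.
Alpha gets 0 under Jefferson and 1 under Adams.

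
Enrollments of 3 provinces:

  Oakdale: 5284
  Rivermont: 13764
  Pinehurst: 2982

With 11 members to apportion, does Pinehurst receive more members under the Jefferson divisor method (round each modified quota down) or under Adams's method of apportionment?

Adams

Jefferson: Oakdale 3, Rivermont 7, Pinehurst 1.
Adams: Oakdale 3, Rivermont 6, Pinehurst 2.
Pinehurst gets 1 under Jefferson and 2 under Adams.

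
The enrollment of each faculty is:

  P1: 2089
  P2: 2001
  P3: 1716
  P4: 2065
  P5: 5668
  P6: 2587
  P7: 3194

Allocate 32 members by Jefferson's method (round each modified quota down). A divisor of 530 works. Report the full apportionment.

P1=3, P2=3, P3=3, P4=3, P5=10, P6=4, P7=6

With modified divisor 530: modified quotas P1 3.942, P2 3.775, P3 3.238, P4 3.896, P5 10.694, P6 4.881, P7 6.026.
Rounding down: P1 3, P2 3, P3 3, P4 3, P5 10, P6 4, P7 6 (total 32).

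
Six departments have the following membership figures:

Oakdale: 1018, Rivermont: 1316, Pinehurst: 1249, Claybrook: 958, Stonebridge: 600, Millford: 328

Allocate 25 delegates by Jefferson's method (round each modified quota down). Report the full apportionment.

Standard divisor 5469/25 ≈ 218.76; standard quotas: Oakdale 4.654, Rivermont 6.016, Pinehurst 5.709, Claybrook 4.379, Stonebridge 2.743, Millford 1.499.
Rounding down gives 4, 6, 5, 4, 2, 1 = 22 seats, so the divisor must be adjusted.
With modified divisor 196: modified quotas Oakdale 5.194, Rivermont 6.714, Pinehurst 6.372, Claybrook 4.888, Stonebridge 3.061, Millford 1.673.
Rounding down: Oakdale 5, Rivermont 6, Pinehurst 6, Claybrook 4, Stonebridge 3, Millford 1 (total 25).

Oakdale 5, Rivermont 6, Pinehurst 6, Claybrook 4, Stonebridge 3, Millford 1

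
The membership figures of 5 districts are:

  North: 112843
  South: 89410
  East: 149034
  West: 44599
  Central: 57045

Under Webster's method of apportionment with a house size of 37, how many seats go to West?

4

Standard divisor 452931/37 ≈ 12241.378; standard quotas: North 9.218, South 7.304, East 12.175, West 3.643, Central 4.660.
Rounding to the nearest integer gives North 9, South 7, East 12, West 4, Central 5 — total 37, matching the house size, so no adjustment is needed.
West receives 4.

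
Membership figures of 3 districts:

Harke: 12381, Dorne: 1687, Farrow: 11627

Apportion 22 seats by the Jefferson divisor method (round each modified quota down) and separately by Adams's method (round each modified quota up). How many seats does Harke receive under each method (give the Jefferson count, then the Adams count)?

Jefferson: Harke 11, Dorne 1, Farrow 10.
Adams: Harke 10, Dorne 2, Farrow 10.
Harke gets 11 under Jefferson and 10 under Adams.

11 and 10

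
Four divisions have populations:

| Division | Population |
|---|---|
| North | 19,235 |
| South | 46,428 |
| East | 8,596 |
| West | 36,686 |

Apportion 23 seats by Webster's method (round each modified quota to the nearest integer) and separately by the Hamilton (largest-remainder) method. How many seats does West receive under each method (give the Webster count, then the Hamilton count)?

Webster: North 4, South 9, East 2, West 8.
Hamilton: North 4, South 10, East 2, West 7.
West gets 8 under Webster and 7 under Hamilton.

8 and 7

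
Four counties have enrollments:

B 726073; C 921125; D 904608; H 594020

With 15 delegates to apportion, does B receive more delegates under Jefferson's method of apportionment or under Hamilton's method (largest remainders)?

Jefferson: B 3, C 5, D 4, H 3.
Hamilton: B 4, C 4, D 4, H 3.
B gets 3 under Jefferson and 4 under Hamilton.

Hamilton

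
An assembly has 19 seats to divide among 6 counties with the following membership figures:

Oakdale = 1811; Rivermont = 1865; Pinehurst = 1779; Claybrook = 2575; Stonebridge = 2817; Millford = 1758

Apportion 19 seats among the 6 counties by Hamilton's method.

Oakdale=3; Rivermont=3; Pinehurst=3; Claybrook=4; Stonebridge=4; Millford=2

Standard divisor: 12605 ÷ 19 ≈ 663.421.
Standard quotas: Oakdale 2.730, Rivermont 2.811, Pinehurst 2.682, Claybrook 3.881, Stonebridge 4.246, Millford 2.650.
Lower quotas: Oakdale 2, Rivermont 2, Pinehurst 2, Claybrook 3, Stonebridge 4, Millford 2 (sum 15, leaving 4 seats).
Remainders in descending order: Claybrook 0.881, Rivermont 0.811, Oakdale 0.730, Pinehurst 0.682, Millford 0.650, Stonebridge 0.246.
The surplus seats go to Claybrook, Rivermont, Oakdale, Pinehurst.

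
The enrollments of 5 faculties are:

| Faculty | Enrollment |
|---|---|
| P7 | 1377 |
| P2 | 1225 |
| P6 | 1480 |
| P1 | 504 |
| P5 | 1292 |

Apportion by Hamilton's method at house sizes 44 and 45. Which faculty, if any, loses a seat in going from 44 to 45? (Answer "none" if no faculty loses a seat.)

At 44 seats: P7 10, P2 9, P6 11, P1 4, P5 10.
At 45 seats: P7 11, P2 9, P6 11, P1 4, P5 10.
No faculty's allocation decreased.

none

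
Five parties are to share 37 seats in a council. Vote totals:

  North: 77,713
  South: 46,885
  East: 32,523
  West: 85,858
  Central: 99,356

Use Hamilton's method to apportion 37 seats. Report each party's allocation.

Total 342335; standard divisor 342335/37 ≈ 9252.297.
Standard quotas: North 8.3993, South 5.0674, East 3.5151, West 9.2796, Central 10.7385.
Lower quotas: North 8, South 5, East 3, West 9, Central 10 (sum 35, leaving 2 seats).
Remainders in descending order: Central 0.7385, East 0.5151, North 0.3993, West 0.2796, South 0.0674.
The surplus seats go to Central, East.

North=8, South=5, East=4, West=9, Central=11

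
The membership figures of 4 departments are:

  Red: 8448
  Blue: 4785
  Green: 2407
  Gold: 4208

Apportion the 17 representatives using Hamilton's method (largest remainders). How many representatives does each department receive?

Total 19848; standard divisor 19848/17 ≈ 1167.529.
Standard quotas: Red 7.2358, Blue 4.0984, Green 2.0616, Gold 3.6042.
Lower quotas: Red 7, Blue 4, Green 2, Gold 3 (sum 16, leaving 1 seat).
Remainders in descending order: Gold 0.6042, Red 0.2358, Blue 0.0984, Green 0.0616.
Largest remainder: Gold receives the extra seat.

Red 7, Blue 4, Green 2, Gold 4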